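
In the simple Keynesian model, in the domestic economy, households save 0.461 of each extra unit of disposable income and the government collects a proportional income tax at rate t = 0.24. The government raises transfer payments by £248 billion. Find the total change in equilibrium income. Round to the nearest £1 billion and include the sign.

+£226 billion

MPC = 1 − MPS = 1 − 0.461 = 0.539.
The transfer change shifts disposable income by +£248 billion, so first-round consumption changes by c·ΔTR = 0.539 × (+£248 billion) = +£133.672 billion.
Expenditure multiplier = 1/(1 − c(1−t)) = 1/(1 − 0.539×0.76) = 1/0.59036 ≈ 1.694.
The transfer multiplier is c × k ≈ 0.913, so ΔY = k × (c·ΔTR) = (+£133.672 billion) / 0.59036 ≈ +£226 billion.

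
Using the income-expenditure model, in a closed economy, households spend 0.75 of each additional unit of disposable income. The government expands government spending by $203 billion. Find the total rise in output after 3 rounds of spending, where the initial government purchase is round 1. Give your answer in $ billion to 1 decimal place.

$469.4 billion

Round 1 adds ΔG = $203 billion; each later round is MPC = 0.75 times the previous.
After 3 rounds: 203 + 152.25 + 114.1875 = ΔG·(1 − c^3)/(1 − c) = 203 × (1 − 0.421875)/0.25 ≈ $469.4 billion.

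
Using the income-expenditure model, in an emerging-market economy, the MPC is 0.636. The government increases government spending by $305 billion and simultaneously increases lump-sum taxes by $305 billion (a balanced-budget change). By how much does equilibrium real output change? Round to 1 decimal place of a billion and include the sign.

Expenditure multiplier = 1/(1 − MPC) = 1/(1 − 0.636) = 1/0.364 ≈ 2.747.
ΔG contributes k·ΔG = (+$305 billion) / 0.364 ≈ +$837.9 billion.
ΔT of +$305 billion changes first-round spending by −c·ΔT = −$193.98 billion, contributing k·(−c·ΔT) = (−$193.98 billion) / 0.364 ≈ −$532.9 billion.
With ΔG = ΔT and no other leakages, the balanced-budget multiplier is 1, so ΔY = ΔG = +$305 billion.

+$305.0 billion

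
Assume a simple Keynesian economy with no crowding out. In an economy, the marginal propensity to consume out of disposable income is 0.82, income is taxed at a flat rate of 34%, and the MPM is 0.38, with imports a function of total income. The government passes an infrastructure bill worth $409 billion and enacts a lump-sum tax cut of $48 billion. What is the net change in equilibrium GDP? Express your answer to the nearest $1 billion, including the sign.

+$535 billion

Expenditure multiplier = 1/(1 − c(1−t) + m) = 1/(1 − 0.82×0.66 + 0.38) = 1/0.8388 ≈ 1.192.
ΔG contributes k·ΔG = (+$409 billion) / 0.8388 ≈ +$487.6 billion.
ΔT of −$48 billion changes first-round spending by −c·ΔT = +$39.36 billion, contributing k·(−c·ΔT) = (+$39.36 billion) / 0.8388 ≈ +$46.9 billion.
Net ΔY = k(ΔG − c·ΔT) = (+$448.36 billion) / 0.8388 ≈ +$535 billion.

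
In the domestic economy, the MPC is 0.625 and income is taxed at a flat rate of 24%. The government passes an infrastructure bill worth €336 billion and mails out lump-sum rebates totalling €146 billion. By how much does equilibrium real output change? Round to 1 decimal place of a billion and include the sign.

+€813.8 billion

Expenditure multiplier = 1/(1 − c(1−t)) = 1/(1 − 0.625×0.76) = 1/0.525 ≈ 1.905.
ΔG contributes k·ΔG = (+€336 billion) / 0.525 = +€640 billion.
ΔT of −€146 billion changes first-round spending by −c·ΔT = +€91.25 billion, contributing k·(−c·ΔT) = (+€91.25 billion) / 0.525 ≈ +€173.8 billion.
Net ΔY = k(ΔG − c·ΔT) = (+€427.25 billion) / 0.525 ≈ +€813.8 billion.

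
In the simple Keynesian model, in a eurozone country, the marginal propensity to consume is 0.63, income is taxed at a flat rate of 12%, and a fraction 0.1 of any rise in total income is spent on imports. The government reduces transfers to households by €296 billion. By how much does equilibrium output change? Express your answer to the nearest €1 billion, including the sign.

−€342 billion

The transfer change shifts disposable income by −€296 billion, so first-round consumption changes by c·ΔTR = 0.63 × (−€296 billion) = −€186.48 billion.
Expenditure multiplier = 1/(1 − c(1−t) + m) = 1/(1 − 0.63×0.88 + 0.1) = 1/0.5456 ≈ 1.833.
The transfer multiplier is c × k ≈ 1.155, so ΔY = k × (c·ΔTR) = (−€186.48 billion) / 0.5456 ≈ −€342 billion.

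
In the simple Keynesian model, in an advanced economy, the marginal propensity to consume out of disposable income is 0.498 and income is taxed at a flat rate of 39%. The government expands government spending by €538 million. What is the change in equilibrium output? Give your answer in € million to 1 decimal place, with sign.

Spending multiplier = 1/(1 − c(1−t)) = 1/(1 − 0.498×0.61) = 1/0.69622 ≈ 1.436.
ΔY = k × ΔG = (+€538 million) / 0.69622 ≈ +€772.7 million.

+€772.7 million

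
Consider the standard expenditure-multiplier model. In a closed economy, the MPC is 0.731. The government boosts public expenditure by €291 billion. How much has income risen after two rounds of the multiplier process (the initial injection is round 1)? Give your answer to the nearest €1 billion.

Round 1 adds ΔG = €291 billion; each later round is MPC = 0.731 times the previous.
After 2 rounds: 291 + 212.721 = ΔG·(1 − c^2)/(1 − c) = 291 × (1 − 0.534361)/0.269 ≈ €504 billion.

€504 billion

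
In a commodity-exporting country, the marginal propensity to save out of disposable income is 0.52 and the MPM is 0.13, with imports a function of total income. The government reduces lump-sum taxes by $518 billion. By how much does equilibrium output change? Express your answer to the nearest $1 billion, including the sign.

MPC = 1 − MPS = 1 − 0.52 = 0.48.
A lump-sum tax change of −$518 billion shifts disposable income by +$518 billion; first-round consumption changes by −c × ΔT = −0.48 × (−$518 billion) = +$248.64 billion.
Expenditure multiplier = 1/(1 − c + m) = 1/(1 − 0.48 + 0.13) = 1/0.65 ≈ 1.538.
The tax multiplier is −c × k ≈ −0.738, so ΔY = k × (−c·ΔT) = (+$248.64 billion) / 0.65 ≈ +$383 billion.

+$383 billion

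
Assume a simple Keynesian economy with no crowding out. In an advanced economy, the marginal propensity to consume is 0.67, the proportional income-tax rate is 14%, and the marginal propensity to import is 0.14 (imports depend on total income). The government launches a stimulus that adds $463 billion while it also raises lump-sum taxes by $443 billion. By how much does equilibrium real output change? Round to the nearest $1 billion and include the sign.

+$295 billion

Expenditure multiplier = 1/(1 − c(1−t) + m) = 1/(1 − 0.67×0.86 + 0.14) = 1/0.5638 ≈ 1.774.
ΔG contributes k·ΔG = (+$463 billion) / 0.5638 ≈ +$821.2 billion.
ΔT of +$443 billion changes first-round spending by −c·ΔT = −$296.81 billion, contributing k·(−c·ΔT) = (−$296.81 billion) / 0.5638 ≈ −$526.4 billion.
Net ΔY = k(ΔG − c·ΔT) = (+$166.19 billion) / 0.5638 ≈ +$295 billion.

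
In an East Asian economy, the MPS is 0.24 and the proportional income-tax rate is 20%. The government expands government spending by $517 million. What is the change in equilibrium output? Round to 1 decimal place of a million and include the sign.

+$1,318.9 million

MPC = 1 − MPS = 1 − 0.24 = 0.76.
Spending multiplier = 1/(1 − c(1−t)) = 1/(1 − 0.76×0.8) = 1/0.392 ≈ 2.551.
ΔY = k × ΔG = (+$517 million) / 0.392 ≈ +$1,318.9 million.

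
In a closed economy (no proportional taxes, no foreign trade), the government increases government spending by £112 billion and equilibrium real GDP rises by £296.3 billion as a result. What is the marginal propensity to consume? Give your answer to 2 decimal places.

0.62

Implied spending multiplier k = ΔY/ΔG = 296.3/112 ≈ 2.6455.
Since k = 1/(1 − MPC), MPC = 1 − 1/k = 1 − ΔG/ΔY = 1 − 112/296.3 ≈ 0.62.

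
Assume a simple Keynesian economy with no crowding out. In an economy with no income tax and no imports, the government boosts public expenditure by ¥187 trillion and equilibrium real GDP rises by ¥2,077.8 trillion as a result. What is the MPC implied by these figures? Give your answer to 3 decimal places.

0.910

Implied spending multiplier k = ΔY/ΔG = 2,077.8/187 ≈ 11.1112.
Since k = 1/(1 − MPC), MPC = 1 − 1/k = 1 − ΔG/ΔY = 1 − 187/2,077.8 ≈ 0.910.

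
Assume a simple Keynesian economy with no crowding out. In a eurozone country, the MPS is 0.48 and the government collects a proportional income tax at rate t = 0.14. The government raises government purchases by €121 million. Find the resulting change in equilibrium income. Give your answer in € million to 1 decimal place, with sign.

MPC = 1 − MPS = 1 − 0.48 = 0.52.
Government-spending multiplier = 1/(1 − c(1−t)) = 1/(1 − 0.52×0.86) = 1/0.5528 ≈ 1.809.
ΔY = k × ΔG = (+€121 million) / 0.5528 ≈ +€218.9 million.

+€218.9 million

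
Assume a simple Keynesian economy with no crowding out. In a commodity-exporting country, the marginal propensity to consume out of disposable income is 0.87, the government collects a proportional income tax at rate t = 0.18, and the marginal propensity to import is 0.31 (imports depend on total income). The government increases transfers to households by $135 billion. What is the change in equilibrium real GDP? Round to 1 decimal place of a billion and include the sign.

+$196.9 billion

The transfer change shifts disposable income by +$135 billion, so first-round consumption changes by c·ΔTR = 0.87 × (+$135 billion) = +$117.45 billion.
Expenditure multiplier = 1/(1 − c(1−t) + m) = 1/(1 − 0.87×0.82 + 0.31) = 1/0.5966 ≈ 1.676.
The transfer multiplier is c × k ≈ 1.458, so ΔY = k × (c·ΔTR) = (+$117.45 billion) / 0.5966 ≈ +$196.9 billion.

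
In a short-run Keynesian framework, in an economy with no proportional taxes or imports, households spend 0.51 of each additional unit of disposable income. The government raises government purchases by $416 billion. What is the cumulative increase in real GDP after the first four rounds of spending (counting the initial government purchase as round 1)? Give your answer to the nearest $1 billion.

Round 1 adds ΔG = $416 billion; each later round is MPC = 0.51 times the previous.
After 4 rounds: 416 + 212.16 + 108.2016 + 55.182816 = ΔG·(1 − c^4)/(1 − c) = 416 × (1 − 0.06765201)/0.49 ≈ $792 billion.

$792 billion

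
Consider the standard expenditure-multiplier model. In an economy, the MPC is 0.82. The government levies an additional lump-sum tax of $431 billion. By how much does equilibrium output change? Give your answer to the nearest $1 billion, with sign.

−$1,963 billion

A lump-sum tax change of +$431 billion shifts disposable income by −$431 billion; first-round consumption changes by −c × ΔT = −0.82 × (+$431 billion) = −$353.42 billion.
Expenditure multiplier = 1/(1 − MPC) = 1/(1 − 0.82) = 1/0.18 ≈ 5.556.
The tax multiplier is −c × k ≈ −4.556, so ΔY = k × (−c·ΔT) = (−$353.42 billion) / 0.18 ≈ −$1,963 billion.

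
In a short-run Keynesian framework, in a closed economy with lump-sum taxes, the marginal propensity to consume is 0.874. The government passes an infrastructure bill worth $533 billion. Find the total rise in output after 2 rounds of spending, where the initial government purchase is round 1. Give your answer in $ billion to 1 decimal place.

$998.8 billion

Round 1 adds ΔG = $533 billion; each later round is MPC = 0.874 times the previous.
After 2 rounds: 533 + 465.842 = ΔG·(1 − c^2)/(1 − c) = 533 × (1 − 0.763876)/0.126 ≈ $998.8 billion.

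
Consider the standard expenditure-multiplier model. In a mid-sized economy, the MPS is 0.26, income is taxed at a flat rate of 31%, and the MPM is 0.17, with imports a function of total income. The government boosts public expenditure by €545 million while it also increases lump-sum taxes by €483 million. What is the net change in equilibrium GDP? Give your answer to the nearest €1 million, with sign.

MPC = 1 − MPS = 1 − 0.26 = 0.74.
Expenditure multiplier = 1/(1 − c(1−t) + m) = 1/(1 − 0.74×0.69 + 0.17) = 1/0.6594 ≈ 1.517.
ΔG contributes k·ΔG = (+€545 million) / 0.6594 ≈ +€826.5 million.
ΔT of +€483 million changes first-round spending by −c·ΔT = −€357.42 million, contributing k·(−c·ΔT) = (−€357.42 million) / 0.6594 ≈ −€542 million.
Net ΔY = k(ΔG − c·ΔT) = (+€187.58 million) / 0.6594 ≈ +€284 million.

+€284 million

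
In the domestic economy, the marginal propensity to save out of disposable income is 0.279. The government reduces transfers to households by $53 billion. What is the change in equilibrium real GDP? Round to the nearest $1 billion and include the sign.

−$137 billion

MPC = 1 − MPS = 1 − 0.279 = 0.721.
The transfer change shifts disposable income by −$53 billion, so first-round consumption changes by c·ΔTR = 0.721 × (−$53 billion) = −$38.213 billion.
Expenditure multiplier = 1/(1 − MPC) = 1/(1 − 0.721) = 1/0.279 ≈ 3.584.
The transfer multiplier is c × k ≈ 2.584, so ΔY = k × (c·ΔTR) = (−$38.213 billion) / 0.279 ≈ −$137 billion.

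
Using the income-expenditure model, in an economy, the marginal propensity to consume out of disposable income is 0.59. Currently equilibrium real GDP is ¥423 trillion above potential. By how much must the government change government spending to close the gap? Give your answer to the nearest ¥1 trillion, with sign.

Spending multiplier = 1/(1 − MPC) = 1/(1 − 0.59) = 1/0.41 ≈ 2.439.
Need ΔY = −¥423 trillion, so ΔG = ΔY/k = (−¥423 trillion) × 0.41 ≈ −¥173 trillion.
The government should cut government spending by ¥173 trillion.

−¥173 trillion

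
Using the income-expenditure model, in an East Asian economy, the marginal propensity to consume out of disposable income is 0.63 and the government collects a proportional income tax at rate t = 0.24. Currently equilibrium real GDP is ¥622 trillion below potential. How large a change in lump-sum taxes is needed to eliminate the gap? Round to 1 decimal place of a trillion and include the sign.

−¥514.6 trillion

Spending multiplier = 1/(1 − c(1−t)) = 1/(1 − 0.63×0.76) = 1/0.5212 ≈ 1.919.
Tax multiplier = −c·k = −0.63/0.5212 ≈ −1.209. Need ΔY = +¥622 trillion, so ΔT = ΔY/(−c·k) = −(+¥622 trillion) × 0.5212 / 0.63 ≈ −¥514.6 trillion.
The government should cut lump-sum taxes by ¥514.6 trillion.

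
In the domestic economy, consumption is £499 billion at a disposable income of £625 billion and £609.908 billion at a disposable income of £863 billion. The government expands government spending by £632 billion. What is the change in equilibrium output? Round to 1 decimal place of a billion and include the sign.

MPC = ΔC/ΔYd = (609.908 − 499)/(863 − 625) = 110.908/238 = 0.466.
Expenditure multiplier = 1/(1 − MPC) = 1/(1 − 0.466) = 1/0.534 ≈ 1.873.
ΔY = k × ΔG = (+£632 billion) / 0.534 ≈ +£1,183.5 billion.

+£1,183.5 billion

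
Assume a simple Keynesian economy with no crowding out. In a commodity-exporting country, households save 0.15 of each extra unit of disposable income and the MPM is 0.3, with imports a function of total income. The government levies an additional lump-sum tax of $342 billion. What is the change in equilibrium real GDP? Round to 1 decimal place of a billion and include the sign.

−$646.0 billion

MPC = 1 − MPS = 1 − 0.15 = 0.85.
A lump-sum tax change of +$342 billion shifts disposable income by −$342 billion; first-round consumption changes by −c × ΔT = −0.85 × (+$342 billion) = −$290.7 billion.
Expenditure multiplier = 1/(1 − c + m) = 1/(1 − 0.85 + 0.3) = 1/0.45 ≈ 2.222.
The tax multiplier is −c × k ≈ −1.889, so ΔY = k × (−c·ΔT) = (−$290.7 billion) / 0.45 = −$646 billion.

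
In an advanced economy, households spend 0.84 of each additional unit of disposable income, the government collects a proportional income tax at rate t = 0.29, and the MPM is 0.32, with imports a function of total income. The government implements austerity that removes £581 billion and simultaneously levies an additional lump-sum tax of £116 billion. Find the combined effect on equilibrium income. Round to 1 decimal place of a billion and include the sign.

−£937.6 billion

Expenditure multiplier = 1/(1 − c(1−t) + m) = 1/(1 − 0.84×0.71 + 0.32) = 1/0.7236 ≈ 1.382.
ΔG contributes k·ΔG = (−£581 billion) / 0.7236 ≈ −£802.9 billion.
ΔT of +£116 billion changes first-round spending by −c·ΔT = −£97.44 billion, contributing k·(−c·ΔT) = (−£97.44 billion) / 0.7236 ≈ −£134.7 billion.
Net ΔY = k(ΔG − c·ΔT) = (−£678.44 billion) / 0.7236 ≈ −£937.6 billion.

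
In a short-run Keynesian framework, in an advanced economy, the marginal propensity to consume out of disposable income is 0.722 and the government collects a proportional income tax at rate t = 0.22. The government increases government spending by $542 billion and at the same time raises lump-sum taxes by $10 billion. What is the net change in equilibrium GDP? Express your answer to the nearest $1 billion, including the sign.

+$1,224 billion

Expenditure multiplier = 1/(1 − c(1−t)) = 1/(1 − 0.722×0.78) = 1/0.43684 ≈ 2.289.
ΔG contributes k·ΔG = (+$542 billion) / 0.43684 ≈ +$1,240.7 billion.
ΔT of +$10 billion changes first-round spending by −c·ΔT = −$7.22 billion, contributing k·(−c·ΔT) = (−$7.22 billion) / 0.43684 ≈ −$16.5 billion.
Net ΔY = k(ΔG − c·ΔT) = (+$534.78 billion) / 0.43684 ≈ +$1,224 billion.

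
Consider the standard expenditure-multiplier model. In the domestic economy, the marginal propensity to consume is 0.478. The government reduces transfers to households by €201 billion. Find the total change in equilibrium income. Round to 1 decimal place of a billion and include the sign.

The transfer change shifts disposable income by −€201 billion, so first-round consumption changes by c·ΔTR = 0.478 × (−€201 billion) = −€96.078 billion.
Expenditure multiplier = 1/(1 − MPC) = 1/(1 − 0.478) = 1/0.522 ≈ 1.916.
The transfer multiplier is c × k ≈ 0.916, so ΔY = k × (c·ΔTR) = (−€96.078 billion) / 0.522 ≈ −€184.1 billion.

−€184.1 billion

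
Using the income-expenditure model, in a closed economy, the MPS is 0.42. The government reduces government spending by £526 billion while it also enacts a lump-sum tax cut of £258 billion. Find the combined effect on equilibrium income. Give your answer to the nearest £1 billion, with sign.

−£896 billion

MPC = 1 − MPS = 1 − 0.42 = 0.58.
Expenditure multiplier = 1/(1 − MPC) = 1/(1 − 0.58) = 1/0.42 ≈ 2.381.
ΔG contributes k·ΔG = (−£526 billion) / 0.42 ≈ −£1,252.4 billion.
ΔT of −£258 billion changes first-round spending by −c·ΔT = +£149.64 billion, contributing k·(−c·ΔT) = (+£149.64 billion) / 0.42 ≈ +£356.3 billion.
Net ΔY = k(ΔG − c·ΔT) = (−£376.36 billion) / 0.42 ≈ −£896 billion.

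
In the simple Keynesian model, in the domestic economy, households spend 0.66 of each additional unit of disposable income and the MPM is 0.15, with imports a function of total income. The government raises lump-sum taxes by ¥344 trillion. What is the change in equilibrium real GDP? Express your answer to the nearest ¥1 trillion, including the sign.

−¥463 trillion

A lump-sum tax change of +¥344 trillion shifts disposable income by −¥344 trillion; first-round consumption changes by −c × ΔT = −0.66 × (+¥344 trillion) = −¥227.04 trillion.
Expenditure multiplier = 1/(1 − c + m) = 1/(1 − 0.66 + 0.15) = 1/0.49 ≈ 2.041.
The tax multiplier is −c × k ≈ −1.347, so ΔY = k × (−c·ΔT) = (−¥227.04 trillion) / 0.49 ≈ −¥463 trillion.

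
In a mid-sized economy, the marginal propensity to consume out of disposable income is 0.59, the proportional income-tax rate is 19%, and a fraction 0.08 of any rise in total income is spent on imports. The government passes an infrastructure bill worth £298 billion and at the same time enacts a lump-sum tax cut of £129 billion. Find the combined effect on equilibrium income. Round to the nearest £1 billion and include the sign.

+£621 billion

Expenditure multiplier = 1/(1 − c(1−t) + m) = 1/(1 − 0.59×0.81 + 0.08) = 1/0.6021 ≈ 1.661.
ΔG contributes k·ΔG = (+£298 billion) / 0.6021 ≈ +£494.9 billion.
ΔT of −£129 billion changes first-round spending by −c·ΔT = +£76.11 billion, contributing k·(−c·ΔT) = (+£76.11 billion) / 0.6021 ≈ +£126.4 billion.
Net ΔY = k(ΔG − c·ΔT) = (+£374.11 billion) / 0.6021 ≈ +£621 billion.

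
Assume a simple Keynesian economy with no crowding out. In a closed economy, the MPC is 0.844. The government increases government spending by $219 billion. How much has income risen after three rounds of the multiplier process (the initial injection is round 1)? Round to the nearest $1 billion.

Round 1 adds ΔG = $219 billion; each later round is MPC = 0.844 times the previous.
After 3 rounds: 219 + 184.836 + 156.001584 = ΔG·(1 − c^3)/(1 − c) = 219 × (1 − 0.601211584)/0.156 ≈ $560 billion.

$560 billion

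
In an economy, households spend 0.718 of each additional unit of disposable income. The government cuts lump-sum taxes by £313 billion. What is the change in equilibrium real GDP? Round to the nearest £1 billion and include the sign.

A lump-sum tax change of −£313 billion shifts disposable income by +£313 billion; first-round consumption changes by −c × ΔT = −0.718 × (−£313 billion) = +£224.734 billion.
Expenditure multiplier = 1/(1 − MPC) = 1/(1 − 0.718) = 1/0.282 ≈ 3.546.
The tax multiplier is −c × k ≈ −2.546, so ΔY = k × (−c·ΔT) = (+£224.734 billion) / 0.282 ≈ +£797 billion.

+£797 billion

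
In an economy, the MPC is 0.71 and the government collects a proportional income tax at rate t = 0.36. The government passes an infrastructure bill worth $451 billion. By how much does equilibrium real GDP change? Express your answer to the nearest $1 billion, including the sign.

+$827 billion

Expenditure multiplier = 1/(1 − c(1−t)) = 1/(1 − 0.71×0.64) = 1/0.5456 ≈ 1.833.
ΔY = k × ΔG = (+$451 billion) / 0.5456 ≈ +$827 billion.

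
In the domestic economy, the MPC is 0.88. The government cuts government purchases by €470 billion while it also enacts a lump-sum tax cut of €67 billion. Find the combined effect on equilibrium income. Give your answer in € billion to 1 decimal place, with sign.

−€3,425.3 billion

Expenditure multiplier = 1/(1 − MPC) = 1/(1 − 0.88) = 1/0.12 ≈ 8.333.
ΔG contributes k·ΔG = (−€470 billion) / 0.12 ≈ −€3,916.7 billion.
ΔT of −€67 billion changes first-round spending by −c·ΔT = +€58.96 billion, contributing k·(−c·ΔT) = (+€58.96 billion) / 0.12 ≈ +€491.3 billion.
Net ΔY = k(ΔG − c·ΔT) = (−€411.04 billion) / 0.12 ≈ −€3,425.3 billion.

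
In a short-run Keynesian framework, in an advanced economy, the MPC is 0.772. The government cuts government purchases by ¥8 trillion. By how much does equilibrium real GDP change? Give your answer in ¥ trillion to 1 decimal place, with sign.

Government-spending multiplier = 1/(1 − MPC) = 1/(1 − 0.772) = 1/0.228 ≈ 4.386.
ΔY = k × ΔG = (−¥8 trillion) / 0.228 ≈ −¥35.1 trillion.

−¥35.1 trillion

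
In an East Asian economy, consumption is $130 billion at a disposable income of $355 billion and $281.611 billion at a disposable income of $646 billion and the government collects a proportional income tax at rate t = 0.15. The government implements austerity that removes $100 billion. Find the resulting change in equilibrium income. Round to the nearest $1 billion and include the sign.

−$179 billion

MPC = ΔC/ΔYd = (281.611 − 130)/(646 − 355) = 151.611/291 = 0.521.
Spending multiplier = 1/(1 − c(1−t)) = 1/(1 − 0.521×0.85) = 1/0.55715 ≈ 1.795.
ΔY = k × ΔG = (−$100 billion) / 0.55715 ≈ −$179 billion.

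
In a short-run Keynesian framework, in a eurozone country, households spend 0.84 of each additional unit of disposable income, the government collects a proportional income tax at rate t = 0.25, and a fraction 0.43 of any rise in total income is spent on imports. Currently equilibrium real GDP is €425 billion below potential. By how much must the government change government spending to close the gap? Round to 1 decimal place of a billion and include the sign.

Spending multiplier = 1/(1 − c(1−t) + m) = 1/(1 − 0.84×0.75 + 0.43) = 1/0.8 = 1.25.
Need ΔY = +€425 billion, so ΔG = ΔY/k = (+€425 billion) × 0.8 = +€340 billion.
The government should increase government spending by €340 billion.

+€340.0 billion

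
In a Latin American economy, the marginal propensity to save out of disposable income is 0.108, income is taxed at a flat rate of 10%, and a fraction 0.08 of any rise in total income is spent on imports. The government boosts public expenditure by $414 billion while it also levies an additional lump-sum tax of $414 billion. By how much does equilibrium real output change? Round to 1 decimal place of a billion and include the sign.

MPC = 1 − MPS = 1 − 0.108 = 0.892.
Expenditure multiplier = 1/(1 − c(1−t) + m) = 1/(1 − 0.892×0.9 + 0.08) = 1/0.2772 ≈ 3.608.
ΔG contributes k·ΔG = (+$414 billion) / 0.2772 ≈ +$1,493.5 billion.
ΔT of +$414 billion changes first-round spending by −c·ΔT = −$369.288 billion, contributing k·(−c·ΔT) = (−$369.288 billion) / 0.2772 ≈ −$1,332.2 billion.
Net ΔY = k(ΔG − c·ΔT) = (+$44.712 billion) / 0.2772 ≈ +$161.3 billion.

+$161.3 billion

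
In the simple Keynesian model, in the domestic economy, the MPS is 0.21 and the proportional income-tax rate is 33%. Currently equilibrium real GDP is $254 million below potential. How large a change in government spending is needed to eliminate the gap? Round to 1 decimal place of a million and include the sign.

MPC = 1 − MPS = 1 − 0.21 = 0.79.
Spending multiplier = 1/(1 − c(1−t)) = 1/(1 − 0.79×0.67) = 1/0.4707 ≈ 2.124.
Need ΔY = +$254 million, so ΔG = ΔY/k = (+$254 million) × 0.4707 ≈ +$119.6 million.
The government should increase government spending by $119.6 million.

+$119.6 million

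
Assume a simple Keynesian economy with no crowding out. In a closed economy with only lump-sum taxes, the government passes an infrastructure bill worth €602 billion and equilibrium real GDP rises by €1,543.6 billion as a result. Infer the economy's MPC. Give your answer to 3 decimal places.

Implied spending multiplier k = ΔY/ΔG = 1,543.6/602 ≈ 2.5641.
Since k = 1/(1 − MPC), MPC = 1 − 1/k = 1 − ΔG/ΔY = 1 − 602/1,543.6 ≈ 0.610.

0.610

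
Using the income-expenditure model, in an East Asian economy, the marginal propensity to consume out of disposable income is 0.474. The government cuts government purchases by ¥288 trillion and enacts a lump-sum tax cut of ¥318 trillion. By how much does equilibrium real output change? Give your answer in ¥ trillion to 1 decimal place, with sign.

−¥261.0 trillion

Expenditure multiplier = 1/(1 − MPC) = 1/(1 − 0.474) = 1/0.526 ≈ 1.901.
ΔG contributes k·ΔG = (−¥288 trillion) / 0.526 ≈ −¥547.5 trillion.
ΔT of −¥318 trillion changes first-round spending by −c·ΔT = +¥150.732 trillion, contributing k·(−c·ΔT) = (+¥150.732 trillion) / 0.526 ≈ +¥286.6 trillion.
Net ΔY = k(ΔG − c·ΔT) = (−¥137.268 trillion) / 0.526 ≈ −¥261 trillion.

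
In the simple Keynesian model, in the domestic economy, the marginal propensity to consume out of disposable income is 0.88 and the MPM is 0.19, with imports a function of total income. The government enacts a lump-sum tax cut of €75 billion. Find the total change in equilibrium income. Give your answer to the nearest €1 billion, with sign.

+€213 billion

A lump-sum tax change of −€75 billion shifts disposable income by +€75 billion; first-round consumption changes by −c × ΔT = −0.88 × (−€75 billion) = +€66 billion.
Expenditure multiplier = 1/(1 − c + m) = 1/(1 − 0.88 + 0.19) = 1/0.31 ≈ 3.226.
The tax multiplier is −c × k ≈ −2.839, so ΔY = k × (−c·ΔT) = (+€66 billion) / 0.31 ≈ +€213 billion.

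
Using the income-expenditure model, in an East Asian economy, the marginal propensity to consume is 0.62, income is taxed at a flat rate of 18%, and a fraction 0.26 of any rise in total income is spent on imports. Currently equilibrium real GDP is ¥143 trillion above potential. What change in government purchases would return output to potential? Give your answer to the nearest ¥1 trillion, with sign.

−¥107 trillion

Spending multiplier = 1/(1 − c(1−t) + m) = 1/(1 − 0.62×0.82 + 0.26) = 1/0.7516 ≈ 1.33.
Need ΔY = −¥143 trillion, so ΔG = ΔY/k = (−¥143 trillion) × 0.7516 ≈ −¥107 trillion.
The government should cut government purchases by ¥107 trillion.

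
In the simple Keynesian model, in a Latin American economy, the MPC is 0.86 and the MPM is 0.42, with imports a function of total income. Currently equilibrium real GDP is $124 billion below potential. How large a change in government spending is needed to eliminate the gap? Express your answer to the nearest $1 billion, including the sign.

+$69 billion

Spending multiplier = 1/(1 − c + m) = 1/(1 − 0.86 + 0.42) = 1/0.56 ≈ 1.786.
Need ΔY = +$124 billion, so ΔG = ΔY/k = (+$124 billion) × 0.56 ≈ +$69 billion.
The government should increase government spending by $69 billion.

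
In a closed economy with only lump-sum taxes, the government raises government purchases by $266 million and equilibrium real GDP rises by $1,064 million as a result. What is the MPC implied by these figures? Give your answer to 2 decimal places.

Implied spending multiplier k = ΔY/ΔG = 1,064/266 = 4.
Since k = 1/(1 − MPC), MPC = 1 − 1/k = 1 − ΔG/ΔY = 1 − 266/1,064 = 0.75.

0.75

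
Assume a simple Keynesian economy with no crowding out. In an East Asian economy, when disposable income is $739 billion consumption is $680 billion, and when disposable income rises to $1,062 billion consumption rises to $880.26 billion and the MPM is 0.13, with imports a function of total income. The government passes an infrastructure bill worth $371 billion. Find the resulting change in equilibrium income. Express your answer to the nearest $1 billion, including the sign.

MPC = ΔC/ΔYd = (880.26 − 680)/(1,062 − 739) = 200.26/323 = 0.62.
Expenditure multiplier = 1/(1 − c + m) = 1/(1 − 0.62 + 0.13) = 1/0.51 ≈ 1.961.
ΔY = k × ΔG = (+$371 billion) / 0.51 ≈ +$727 billion.

+$727 billion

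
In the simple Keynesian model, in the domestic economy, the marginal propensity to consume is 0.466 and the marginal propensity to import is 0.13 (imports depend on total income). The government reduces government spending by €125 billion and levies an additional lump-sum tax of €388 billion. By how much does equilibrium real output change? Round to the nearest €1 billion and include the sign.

−€461 billion

Expenditure multiplier = 1/(1 − c + m) = 1/(1 − 0.466 + 0.13) = 1/0.664 ≈ 1.506.
ΔG contributes k·ΔG = (−€125 billion) / 0.664 ≈ −€188.3 billion.
ΔT of +€388 billion changes first-round spending by −c·ΔT = −€180.808 billion, contributing k·(−c·ΔT) = (−€180.808 billion) / 0.664 ≈ −€272.3 billion.
Net ΔY = k(ΔG − c·ΔT) = (−€305.808 billion) / 0.664 ≈ −€461 billion.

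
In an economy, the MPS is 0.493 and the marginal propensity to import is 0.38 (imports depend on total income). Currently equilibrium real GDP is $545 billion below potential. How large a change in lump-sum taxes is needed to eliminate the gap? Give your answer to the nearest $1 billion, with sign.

−$938 billion

MPC = 1 − MPS = 1 − 0.493 = 0.507.
Spending multiplier = 1/(1 − c + m) = 1/(1 − 0.507 + 0.38) = 1/0.873 ≈ 1.145.
Tax multiplier = −c·k = −0.507/0.873 ≈ −0.581. Need ΔY = +$545 billion, so ΔT = ΔY/(−c·k) = −(+$545 billion) × 0.873 / 0.507 ≈ −$938 billion.
The government should cut lump-sum taxes by $938 billion.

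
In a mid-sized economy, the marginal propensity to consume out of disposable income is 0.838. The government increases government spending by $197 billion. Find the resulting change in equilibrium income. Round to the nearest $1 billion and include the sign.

Government-spending multiplier = 1/(1 − MPC) = 1/(1 − 0.838) = 1/0.162 ≈ 6.173.
ΔY = k × ΔG = (+$197 billion) / 0.162 ≈ +$1,216 billion.

+$1,216 billion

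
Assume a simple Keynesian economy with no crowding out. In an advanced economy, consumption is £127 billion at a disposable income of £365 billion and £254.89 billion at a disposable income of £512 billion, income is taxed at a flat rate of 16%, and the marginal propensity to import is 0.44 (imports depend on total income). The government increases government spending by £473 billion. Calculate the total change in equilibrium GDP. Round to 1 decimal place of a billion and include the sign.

MPC = ΔC/ΔYd = (254.89 − 127)/(512 − 365) = 127.89/147 = 0.87.
Expenditure multiplier = 1/(1 − c(1−t) + m) = 1/(1 − 0.87×0.84 + 0.44) = 1/0.7092 ≈ 1.41.
ΔY = k × ΔG = (+£473 billion) / 0.7092 ≈ +£666.9 billion.

+£666.9 billion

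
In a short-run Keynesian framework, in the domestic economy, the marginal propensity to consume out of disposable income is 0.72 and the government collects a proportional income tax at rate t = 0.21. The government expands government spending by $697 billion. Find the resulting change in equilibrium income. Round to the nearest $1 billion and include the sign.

+$1,616 billion

Spending multiplier = 1/(1 − c(1−t)) = 1/(1 − 0.72×0.79) = 1/0.4312 ≈ 2.319.
ΔY = k × ΔG = (+$697 billion) / 0.4312 ≈ +$1,616 billion.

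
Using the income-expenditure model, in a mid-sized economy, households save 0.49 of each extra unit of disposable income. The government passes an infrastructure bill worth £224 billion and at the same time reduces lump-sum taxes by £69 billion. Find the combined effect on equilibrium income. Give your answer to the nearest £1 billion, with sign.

+£529 billion

MPC = 1 − MPS = 1 − 0.49 = 0.51.
Expenditure multiplier = 1/(1 − MPC) = 1/(1 − 0.51) = 1/0.49 ≈ 2.041.
ΔG contributes k·ΔG = (+£224 billion) / 0.49 ≈ +£457.1 billion.
ΔT of −£69 billion changes first-round spending by −c·ΔT = +£35.19 billion, contributing k·(−c·ΔT) = (+£35.19 billion) / 0.49 ≈ +£71.8 billion.
Net ΔY = k(ΔG − c·ΔT) = (+£259.19 billion) / 0.49 ≈ +£529 billion.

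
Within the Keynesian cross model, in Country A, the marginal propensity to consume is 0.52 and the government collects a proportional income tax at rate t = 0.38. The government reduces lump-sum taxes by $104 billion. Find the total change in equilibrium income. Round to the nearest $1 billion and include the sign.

+$80 billion

A lump-sum tax change of −$104 billion shifts disposable income by +$104 billion; first-round consumption changes by −c × ΔT = −0.52 × (−$104 billion) = +$54.08 billion.
Expenditure multiplier = 1/(1 − c(1−t)) = 1/(1 − 0.52×0.62) = 1/0.6776 ≈ 1.476.
The tax multiplier is −c × k ≈ −0.767, so ΔY = k × (−c·ΔT) = (+$54.08 billion) / 0.6776 ≈ +$80 billion.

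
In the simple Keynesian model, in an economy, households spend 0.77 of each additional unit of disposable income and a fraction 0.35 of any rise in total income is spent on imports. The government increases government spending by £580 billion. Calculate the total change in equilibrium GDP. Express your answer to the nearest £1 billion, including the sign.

+£1,000 billion

Government-spending multiplier = 1/(1 − c + m) = 1/(1 − 0.77 + 0.35) = 1/0.58 ≈ 1.724.
ΔY = k × ΔG = (+£580 billion) / 0.58 = +£1,000 billion.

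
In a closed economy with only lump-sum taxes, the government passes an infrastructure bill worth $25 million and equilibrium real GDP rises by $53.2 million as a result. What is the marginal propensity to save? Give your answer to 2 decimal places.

Implied spending multiplier k = ΔY/ΔG = 53.2/25 = 2.128.
Since k = 1/(1 − MPC), MPC = 1 − 1/k = 1 − ΔG/ΔY = 1 − 25/53.2 ≈ 0.53.
MPS = 1 − MPC = 0.47.

0.47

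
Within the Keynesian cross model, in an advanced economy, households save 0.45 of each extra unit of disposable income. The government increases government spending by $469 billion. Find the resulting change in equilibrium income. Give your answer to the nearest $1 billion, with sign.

+$1,042 billion

MPC = 1 − MPS = 1 − 0.45 = 0.55.
Spending multiplier = 1/(1 − MPC) = 1/(1 − 0.55) = 1/0.45 ≈ 2.222.
ΔY = k × ΔG = (+$469 billion) / 0.45 ≈ +$1,042 billion.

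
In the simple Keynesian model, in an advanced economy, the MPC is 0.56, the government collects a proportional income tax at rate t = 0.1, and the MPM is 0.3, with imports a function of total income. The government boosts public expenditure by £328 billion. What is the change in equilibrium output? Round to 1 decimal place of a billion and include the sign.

+£412.1 billion

Spending multiplier = 1/(1 − c(1−t) + m) = 1/(1 − 0.56×0.9 + 0.3) = 1/0.796 ≈ 1.256.
ΔY = k × ΔG = (+£328 billion) / 0.796 ≈ +£412.1 billion.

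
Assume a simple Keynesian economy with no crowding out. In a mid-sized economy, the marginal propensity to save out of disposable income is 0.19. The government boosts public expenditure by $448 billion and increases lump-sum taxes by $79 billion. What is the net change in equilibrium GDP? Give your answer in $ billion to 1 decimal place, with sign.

MPC = 1 − MPS = 1 − 0.19 = 0.81.
Expenditure multiplier = 1/(1 − MPC) = 1/(1 − 0.81) = 1/0.19 ≈ 5.263.
ΔG contributes k·ΔG = (+$448 billion) / 0.19 ≈ +$2,357.9 billion.
ΔT of +$79 billion changes first-round spending by −c·ΔT = −$63.99 billion, contributing k·(−c·ΔT) = (−$63.99 billion) / 0.19 ≈ −$336.8 billion.
Net ΔY = k(ΔG − c·ΔT) = (+$384.01 billion) / 0.19 ≈ +$2,021.1 billion.

+$2,021.1 billion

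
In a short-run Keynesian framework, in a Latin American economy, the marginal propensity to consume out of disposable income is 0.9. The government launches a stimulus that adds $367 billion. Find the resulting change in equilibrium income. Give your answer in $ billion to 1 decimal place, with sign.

Spending multiplier = 1/(1 − MPC) = 1/(1 − 0.9) = 1/0.1 = 10.
ΔY = k × ΔG = (+$367 billion) / 0.1 = +$3,670 billion.

+$3,670.0 billion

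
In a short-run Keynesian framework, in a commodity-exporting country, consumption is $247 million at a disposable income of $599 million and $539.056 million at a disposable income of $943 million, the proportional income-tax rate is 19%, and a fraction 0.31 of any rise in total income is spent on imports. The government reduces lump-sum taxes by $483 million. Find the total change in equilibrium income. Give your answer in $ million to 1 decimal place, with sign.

+$658.9 million

MPC = ΔC/ΔYd = (539.056 − 247)/(943 − 599) = 292.056/344 = 0.849.
A lump-sum tax change of −$483 million shifts disposable income by +$483 million; first-round consumption changes by −c × ΔT = −0.849 × (−$483 million) = +$410.067 million.
Expenditure multiplier = 1/(1 − c(1−t) + m) = 1/(1 − 0.849×0.81 + 0.31) = 1/0.62231 ≈ 1.607.
The tax multiplier is −c × k ≈ −1.364, so ΔY = k × (−c·ΔT) = (+$410.067 million) / 0.62231 ≈ +$658.9 million.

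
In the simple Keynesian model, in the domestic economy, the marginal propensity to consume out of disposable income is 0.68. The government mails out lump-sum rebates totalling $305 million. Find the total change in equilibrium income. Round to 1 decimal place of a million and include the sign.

A lump-sum tax change of −$305 million shifts disposable income by +$305 million; first-round consumption changes by −c × ΔT = −0.68 × (−$305 million) = +$207.4 million.
Expenditure multiplier = 1/(1 − MPC) = 1/(1 − 0.68) = 1/0.32 = 3.125.
The tax multiplier is −c × k = −2.125, so ΔY = k × (−c·ΔT) = (+$207.4 million) / 0.32 ≈ +$648.1 million.

+$648.1 million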